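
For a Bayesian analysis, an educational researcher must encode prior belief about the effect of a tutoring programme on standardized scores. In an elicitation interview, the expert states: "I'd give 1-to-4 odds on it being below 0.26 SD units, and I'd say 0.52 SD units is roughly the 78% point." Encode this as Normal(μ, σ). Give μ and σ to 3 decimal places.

μ = 0.396, σ = 0.161

For Normal(μ,σ), the p-quantile is μ + z_p·σ. Here z_{0.2} = -0.8416, z_{0.78} = 0.7722.
So 0.26 = μ − 0.8416σ and 0.52 = μ + 0.7722σ.
Subtracting: σ = (0.52 − 0.26)/(0.7722 − (-0.8416)) = 0.161.
Then μ = 0.26 − (-0.8416)·0.161 = 0.396.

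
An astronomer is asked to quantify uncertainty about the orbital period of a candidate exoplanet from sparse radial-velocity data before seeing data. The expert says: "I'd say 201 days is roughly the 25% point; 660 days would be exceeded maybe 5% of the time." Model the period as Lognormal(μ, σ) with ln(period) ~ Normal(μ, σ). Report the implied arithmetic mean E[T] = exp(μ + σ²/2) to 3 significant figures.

If T ~ Lognormal(μ,σ) then ln T ~ Normal(μ,σ), so the p-quantile of ln T is μ + z_p·σ.
ln(201) = 5.303 and ln(660) = 6.492; z_{0.25} = -0.6745, z_{0.95} = 1.645.
σ = (6.492 − 5.303)/(1.645 − (-0.6745)) = 0.513.
μ = 5.303 − (-0.6745)·0.513 = 5.649.
E[T] = exp(μ + σ²/2) = exp(5.649 + 0.1314) = 324 days.

E[T] ≈ 324 days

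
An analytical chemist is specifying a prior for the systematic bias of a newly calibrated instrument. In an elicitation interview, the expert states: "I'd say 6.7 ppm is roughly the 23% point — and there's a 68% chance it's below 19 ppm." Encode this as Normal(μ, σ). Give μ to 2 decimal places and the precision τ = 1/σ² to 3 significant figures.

The p-quantile of Normal(μ,σ) is μ + z_p·σ, with z_{0.23} = -0.7388 and z_{0.68} = 0.4677.
Eliminate σ: μ = (z₂·x₁ − z₁·x₂)/(z₂ − z₁) = (0.4677·6.7 − (-0.7388)·19)/1.207 = 14.23.
Then σ = (x₂ − x₁)/(z₂ − z₁) = (19 − 6.7)/1.207 = 10.19.
Precision τ = 1/σ² = 1/10.19² = 0.00962.

μ = 14.23, τ = 0.00962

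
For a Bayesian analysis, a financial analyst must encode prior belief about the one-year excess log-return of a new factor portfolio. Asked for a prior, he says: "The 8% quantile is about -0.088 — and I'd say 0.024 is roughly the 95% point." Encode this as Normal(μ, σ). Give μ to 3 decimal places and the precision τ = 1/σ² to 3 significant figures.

μ = -0.036, τ = 742

For Normal(μ,σ), the p-quantile is μ + z_p·σ. Here z_{0.08} = -1.405, z_{0.95} = 1.645.
So -0.088 = μ − 1.405σ and 0.024 = μ + 1.645σ.
Subtracting: σ = (0.024 − -0.088)/(1.645 − (-1.405)) = 0.037.
Then μ = -0.088 − (-1.405)·0.037 = -0.036.
Precision τ = 1/σ² = 1/0.03672² = 742.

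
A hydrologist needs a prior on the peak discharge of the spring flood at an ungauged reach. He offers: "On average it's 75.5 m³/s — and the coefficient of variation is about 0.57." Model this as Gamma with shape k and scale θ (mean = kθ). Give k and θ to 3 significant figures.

For Gamma(k, scale θ): mean = kθ, variance = kθ², so CV = 1/√k.
CV = 0.57, hence k = 1/CV² = 3.08.
Then θ = mean/k = 75.5/3.08 = 24.5.

k ≈ 3.08, θ ≈ 24.5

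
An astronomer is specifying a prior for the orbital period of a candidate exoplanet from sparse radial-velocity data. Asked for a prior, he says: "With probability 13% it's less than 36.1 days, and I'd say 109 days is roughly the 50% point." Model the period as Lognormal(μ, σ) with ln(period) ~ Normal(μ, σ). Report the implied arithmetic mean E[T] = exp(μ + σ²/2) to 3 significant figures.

If T ~ Lognormal(μ,σ) then ln T ~ Normal(μ,σ), so the p-quantile of ln T is μ + z_p·σ.
ln(36.1) = 3.586 and ln(109) = 4.691; z_{0.13} = -1.126, z_{0.5} = 0.
σ = (4.691 − 3.586)/(0 − (-1.126)) = 0.981.
μ = 3.586 − (-1.126)·0.981 = 4.691.
E[T] = exp(μ + σ²/2) = exp(4.691 + 0.4812) = 176 days.

E[T] ≈ 176 days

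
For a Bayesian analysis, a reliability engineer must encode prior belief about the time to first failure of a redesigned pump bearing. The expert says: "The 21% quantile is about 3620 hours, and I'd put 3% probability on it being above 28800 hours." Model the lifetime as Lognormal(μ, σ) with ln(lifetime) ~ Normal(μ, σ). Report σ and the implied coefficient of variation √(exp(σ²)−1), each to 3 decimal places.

If T ~ Lognormal(μ,σ) then ln T ~ Normal(μ,σ), so the p-quantile of ln T is μ + z_p·σ.
ln(3620) = 8.194 and ln(28800) = 10.27; z_{0.21} = -0.8064, z_{0.97} = 1.881.
σ = (10.27 − 8.194)/(1.881 − (-0.8064)) = 0.772.
μ = 8.194 − (-0.8064)·0.772 = 8.817.
CV = √(exp(σ²)−1) = √(exp(0.5956)−1) = 0.902.

σ ≈ 0.772, CV ≈ 0.902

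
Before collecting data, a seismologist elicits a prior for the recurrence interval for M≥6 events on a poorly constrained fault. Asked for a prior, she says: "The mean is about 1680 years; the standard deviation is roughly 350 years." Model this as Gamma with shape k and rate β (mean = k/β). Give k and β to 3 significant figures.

k ≈ 23, β ≈ 0.0137

For Gamma(k, rate β): mean = k/β, variance = k/β², so CV = 1/√k.
CV = SD/mean = 350/1680 = 0.2083, hence k = 1/CV² = 23.
Then β = k/mean = 23/1680 = 0.0137.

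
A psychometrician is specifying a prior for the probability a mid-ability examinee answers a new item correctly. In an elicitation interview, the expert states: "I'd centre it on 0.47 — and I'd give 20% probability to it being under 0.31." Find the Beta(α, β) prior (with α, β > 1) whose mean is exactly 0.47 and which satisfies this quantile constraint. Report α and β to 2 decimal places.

α ≈ 3.32, β ≈ 3.74

With mean 0.47 fixed, write α = 0.47s, β = 0.53s where s = α+β.
Need P(θ < 0.31) = 0.2 under Beta(0.47s, 0.53s). Normal approximation: (q−m)/√(m(1−m)/s) ≈ z_{0.2} = -0.842, so s ≈ 0.47·0.53·(-0.842)²/(0.31−0.47)² = 6.9.
At s = 6.9: P(θ<0.31) ≈ 0.203. Adjusting to match 0.2 gives s ≈ 7.06.
So α = 0.47·7.06 ≈ 3.32, β = 0.53·7.06 ≈ 3.74.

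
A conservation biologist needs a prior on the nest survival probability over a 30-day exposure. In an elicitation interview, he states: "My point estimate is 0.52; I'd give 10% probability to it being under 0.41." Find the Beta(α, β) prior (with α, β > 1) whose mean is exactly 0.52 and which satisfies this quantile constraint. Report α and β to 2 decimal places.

α ≈ 17.53, β ≈ 16.18

With mean 0.52 fixed, write α = 0.52s, β = 0.48s where s = α+β.
Need P(θ < 0.41) = 0.1 under Beta(0.52s, 0.48s). Normal approximation: (q−m)/√(m(1−m)/s) ≈ z_{0.1} = -1.28, so s ≈ 0.52·0.48·(-1.28)²/(0.41−0.52)² = 33.9.
At s = 33.9: P(θ<0.41) ≈ 0.099. Adjusting to match 0.1 gives s ≈ 33.71.
So α = 0.52·33.71 ≈ 17.53, β = 0.48·33.71 ≈ 16.18.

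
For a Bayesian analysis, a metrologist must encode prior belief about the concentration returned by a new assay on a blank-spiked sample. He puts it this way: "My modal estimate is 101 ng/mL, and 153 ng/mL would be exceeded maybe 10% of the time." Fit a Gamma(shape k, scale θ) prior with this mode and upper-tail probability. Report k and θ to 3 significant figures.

Gamma(k,θ) with k>1 has mode (k−1)θ, so θ = 101/(k−1).
Need P(X < 153) = 0.9 with θ tied to k this way. Start at k = 2, θ = 101: P(X<153) ≈ 0.447.
Too low — raise k to concentrate. Iterating converges to k ≈ 11.8.
Then θ = 101/(11.8−1) ≈ 9.35.

k ≈ 11.8, θ ≈ 9.35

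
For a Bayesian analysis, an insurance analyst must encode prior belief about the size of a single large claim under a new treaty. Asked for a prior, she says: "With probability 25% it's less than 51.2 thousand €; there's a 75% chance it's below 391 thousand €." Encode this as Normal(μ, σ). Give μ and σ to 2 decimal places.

For Normal(μ,σ), the p-quantile is μ + z_p·σ. Here z_{0.25} = -0.6745, z_{0.75} = 0.6745.
So 51.2 = μ − 0.6745σ and 391 = μ + 0.6745σ.
Subtracting: σ = (391 − 51.2)/(0.6745 − (-0.6745)) = 251.89.
Then μ = 51.2 − (-0.6745)·251.89 = 221.10.

μ = 221.10, σ = 251.89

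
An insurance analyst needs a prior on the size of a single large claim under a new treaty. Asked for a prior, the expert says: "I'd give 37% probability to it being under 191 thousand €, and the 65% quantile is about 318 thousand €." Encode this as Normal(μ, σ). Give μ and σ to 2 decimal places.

For Normal(μ,σ), the p-quantile is μ + z_p·σ. Here z_{0.37} = -0.3319, z_{0.65} = 0.3853.
So 191 = μ − 0.3319σ and 318 = μ + 0.3853σ.
Subtracting: σ = (318 − 191)/(0.3853 − (-0.3319)) = 177.08.
Then μ = 191 − (-0.3319)·177.08 = 249.77.

μ = 249.77, σ = 177.08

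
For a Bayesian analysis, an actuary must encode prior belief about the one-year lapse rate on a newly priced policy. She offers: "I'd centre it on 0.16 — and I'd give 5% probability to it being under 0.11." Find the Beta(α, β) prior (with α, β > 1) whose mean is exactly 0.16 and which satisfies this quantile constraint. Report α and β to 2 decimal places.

α ≈ 20.41, β ≈ 107.16

With mean 0.16 fixed, write α = 0.16s, β = 0.84s where s = α+β.
Need P(θ < 0.11) = 0.05 under Beta(0.16s, 0.84s). Normal approximation: (q−m)/√(m(1−m)/s) ≈ z_{0.05} = -1.64, so s ≈ 0.16·0.84·(-1.64)²/(0.11−0.16)² = 145.5.
At s = 145.5: P(θ<0.11) ≈ 0.039. Adjusting to match 0.05 gives s ≈ 127.58.
So α = 0.16·127.58 ≈ 20.41, β = 0.84·127.58 ≈ 107.16.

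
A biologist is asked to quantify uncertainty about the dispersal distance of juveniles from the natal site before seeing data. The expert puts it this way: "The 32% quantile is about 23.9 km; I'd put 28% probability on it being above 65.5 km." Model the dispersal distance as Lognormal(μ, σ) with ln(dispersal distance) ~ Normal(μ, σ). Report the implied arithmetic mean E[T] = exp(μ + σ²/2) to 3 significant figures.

If T ~ Lognormal(μ,σ) then ln T ~ Normal(μ,σ), so the p-quantile of ln T is μ + z_p·σ.
ln(23.9) = 3.174 and ln(65.5) = 4.182; z_{0.32} = -0.4677, z_{0.72} = 0.5828.
σ = (4.182 − 3.174)/(0.5828 − (-0.4677)) = 0.960.
μ = 3.174 − (-0.4677)·0.960 = 3.623.
E[T] = exp(μ + σ²/2) = exp(3.623 + 0.4605) = 59.3 km.

E[T] ≈ 59.3 km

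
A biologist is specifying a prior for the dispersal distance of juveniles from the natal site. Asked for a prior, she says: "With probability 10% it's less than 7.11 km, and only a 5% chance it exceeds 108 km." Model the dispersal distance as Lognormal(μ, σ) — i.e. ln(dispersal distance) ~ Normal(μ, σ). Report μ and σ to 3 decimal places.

μ ≈ 3.153, σ ≈ 0.930

If T ~ Lognormal(μ,σ) then ln T ~ Normal(μ,σ), so the p-quantile of ln T is μ + z_p·σ.
ln(7.11) = 1.962 and ln(108) = 4.682; z_{0.1} = -1.282, z_{0.95} = 1.645.
σ = (4.682 − 1.962)/(1.645 − (-1.282)) = 0.930.
μ = 1.962 − (-1.282)·0.930 = 3.153.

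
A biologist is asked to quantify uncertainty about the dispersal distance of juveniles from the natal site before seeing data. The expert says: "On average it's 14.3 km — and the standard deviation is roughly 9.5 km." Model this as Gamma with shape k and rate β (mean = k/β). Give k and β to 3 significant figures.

For Gamma(k, rate β): mean = k/β, variance = k/β², so CV = 1/√k.
CV = SD/mean = 9.5/14.3 = 0.6643, hence k = 1/CV² = 2.27.
Then β = k/mean = 2.27/14.3 = 0.158.

k ≈ 2.27, β ≈ 0.158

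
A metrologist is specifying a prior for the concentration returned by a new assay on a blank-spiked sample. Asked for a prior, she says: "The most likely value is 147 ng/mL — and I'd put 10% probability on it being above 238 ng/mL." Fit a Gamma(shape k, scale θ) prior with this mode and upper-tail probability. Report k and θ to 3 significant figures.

k ≈ 9.11, θ ≈ 18.1

Gamma(k,θ) with k>1 has mode (k−1)θ, so θ = 147/(k−1).
Need P(X < 238) = 0.9 with θ tied to k this way. Start at k = 2, θ = 147: P(X<238) ≈ 0.481.
Too low — raise k to concentrate. Iterating converges to k ≈ 9.11.
Then θ = 147/(9.11−1) ≈ 18.1.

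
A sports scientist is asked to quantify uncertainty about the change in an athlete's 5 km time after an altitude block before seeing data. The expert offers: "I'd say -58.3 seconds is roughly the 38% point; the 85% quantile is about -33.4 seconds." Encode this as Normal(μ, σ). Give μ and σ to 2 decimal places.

μ = -52.63, σ = 18.56

The p-quantile of Normal(μ,σ) is μ + z_p·σ, with z_{0.38} = -0.3055 and z_{0.85} = 1.036.
Eliminate σ: μ = (z₂·x₁ − z₁·x₂)/(z₂ − z₁) = (1.036·-58.3 − (-0.3055)·-33.4)/1.342 = -52.63.
Then σ = (x₂ − x₁)/(z₂ − z₁) = (-33.4 − -58.3)/1.342 = 18.56.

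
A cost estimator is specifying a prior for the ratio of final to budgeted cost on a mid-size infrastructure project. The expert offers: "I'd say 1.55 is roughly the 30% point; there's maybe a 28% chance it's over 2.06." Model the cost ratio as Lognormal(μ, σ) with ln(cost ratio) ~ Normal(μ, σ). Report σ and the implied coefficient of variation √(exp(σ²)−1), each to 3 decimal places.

σ ≈ 0.257, CV ≈ 0.261

If T ~ Lognormal(μ,σ) then ln T ~ Normal(μ,σ), so the p-quantile of ln T is μ + z_p·σ.
ln(1.55) = 0.4383 and ln(2.06) = 0.7227; z_{0.3} = -0.5244, z_{0.72} = 0.5828.
σ = (0.7227 − 0.4383)/(0.5828 − (-0.5244)) = 0.257.
μ = 0.4383 − (-0.5244)·0.257 = 0.573.
CV = √(exp(σ²)−1) = √(exp(0.0660)−1) = 0.261.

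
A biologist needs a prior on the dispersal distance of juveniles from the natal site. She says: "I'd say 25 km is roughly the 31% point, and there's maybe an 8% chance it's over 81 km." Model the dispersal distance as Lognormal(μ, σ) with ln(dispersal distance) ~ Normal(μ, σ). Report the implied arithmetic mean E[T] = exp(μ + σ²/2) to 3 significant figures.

If T ~ Lognormal(μ,σ) then ln T ~ Normal(μ,σ), so the p-quantile of ln T is μ + z_p·σ.
ln(25) = 3.219 and ln(81) = 4.394; z_{0.31} = -0.4959, z_{0.92} = 1.405.
σ = (4.394 − 3.219)/(1.405 − (-0.4959)) = 0.618.
μ = 3.219 − (-0.4959)·0.618 = 3.526.
E[T] = exp(μ + σ²/2) = exp(3.526 + 0.1912) = 41.1 km.

E[T] ≈ 41.1 km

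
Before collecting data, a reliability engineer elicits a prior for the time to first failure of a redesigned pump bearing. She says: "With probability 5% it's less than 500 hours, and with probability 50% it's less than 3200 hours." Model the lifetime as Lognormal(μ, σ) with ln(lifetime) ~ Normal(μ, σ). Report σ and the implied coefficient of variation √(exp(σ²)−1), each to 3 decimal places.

σ ≈ 1.129, CV ≈ 1.604

If T ~ Lognormal(μ,σ) then ln T ~ Normal(μ,σ), so the p-quantile of ln T is μ + z_p·σ.
ln(500) = 6.215 and ln(3200) = 8.071; z_{0.05} = -1.645, z_{0.5} = 0.
σ = (8.071 − 6.215)/(0 − (-1.645)) = 1.129.
μ = 6.215 − (-1.645)·1.129 = 8.071.
CV = √(exp(σ²)−1) = √(exp(1.2736)−1) = 1.604.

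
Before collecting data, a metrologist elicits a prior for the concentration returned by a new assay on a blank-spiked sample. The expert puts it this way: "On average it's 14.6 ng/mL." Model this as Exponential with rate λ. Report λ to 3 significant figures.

Exponential mean = 1/λ, so λ = 1/14.6 = 0.0685.

λ ≈ 0.0685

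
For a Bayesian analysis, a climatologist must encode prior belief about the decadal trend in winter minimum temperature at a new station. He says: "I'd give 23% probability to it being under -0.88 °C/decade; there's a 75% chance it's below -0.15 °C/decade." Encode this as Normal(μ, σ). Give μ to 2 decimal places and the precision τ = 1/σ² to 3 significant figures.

For Normal(μ,σ), the p-quantile is μ + z_p·σ. Here z_{0.23} = -0.7388, z_{0.75} = 0.6745.
So -0.88 = μ − 0.7388σ and -0.15 = μ + 0.6745σ.
Subtracting: σ = (-0.15 − -0.88)/(0.6745 − (-0.7388)) = 0.52.
Then μ = -0.88 − (-0.7388)·0.52 = -0.50.
Precision τ = 1/σ² = 1/0.5165² = 3.75.

μ = -0.50, τ = 3.75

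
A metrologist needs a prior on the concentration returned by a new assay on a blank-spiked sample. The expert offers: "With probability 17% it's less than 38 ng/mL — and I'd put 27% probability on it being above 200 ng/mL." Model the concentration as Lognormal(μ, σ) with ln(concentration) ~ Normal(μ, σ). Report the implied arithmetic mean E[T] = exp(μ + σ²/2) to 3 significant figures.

If T ~ Lognormal(μ,σ) then ln T ~ Normal(μ,σ), so the p-quantile of ln T is μ + z_p·σ.
ln(38) = 3.638 and ln(200) = 5.298; z_{0.17} = -0.9542, z_{0.73} = 0.6128.
σ = (5.298 − 3.638)/(0.6128 − (-0.9542)) = 1.060.
μ = 3.638 − (-0.9542)·1.060 = 4.649.
E[T] = exp(μ + σ²/2) = exp(4.649 + 0.5616) = 183 ng/mL.

E[T] ≈ 183 ng/mL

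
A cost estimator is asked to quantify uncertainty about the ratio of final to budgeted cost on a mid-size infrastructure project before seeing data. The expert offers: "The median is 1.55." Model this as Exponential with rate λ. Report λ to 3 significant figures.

Exponential median = ln 2 / λ, so λ = ln 2 / 1.55 = 0.447.

λ ≈ 0.447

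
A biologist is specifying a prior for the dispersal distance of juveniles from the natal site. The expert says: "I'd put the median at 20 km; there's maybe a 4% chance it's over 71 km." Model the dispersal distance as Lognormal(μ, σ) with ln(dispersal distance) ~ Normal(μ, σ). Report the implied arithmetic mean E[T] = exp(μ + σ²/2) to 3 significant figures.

E[T] ≈ 26 km

If T ~ Lognormal(μ,σ) then ln T ~ Normal(μ,σ), so the p-quantile of ln T is μ + z_p·σ.
ln(20) = 2.996 and ln(71) = 4.263; z_{0.5} = 0, z_{0.96} = 1.751.
σ = (4.263 − 2.996)/(1.751 − (0)) = 0.724.
μ = 2.996 − (0)·0.724 = 2.996.
E[T] = exp(μ + σ²/2) = exp(2.996 + 0.2619) = 26 km.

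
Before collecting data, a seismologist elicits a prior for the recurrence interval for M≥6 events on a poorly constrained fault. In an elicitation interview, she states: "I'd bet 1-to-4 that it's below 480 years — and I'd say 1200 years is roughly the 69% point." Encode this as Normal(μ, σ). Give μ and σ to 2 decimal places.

For Normal(μ,σ), the p-quantile is μ + z_p·σ. Here z_{0.2} = -0.8416, z_{0.69} = 0.4959.
So 480 = μ − 0.8416σ and 1200 = μ + 0.4959σ.
Subtracting: σ = (1200 − 480)/(0.4959 − (-0.8416)) = 538.33.
Then μ = 480 − (-0.8416)·538.33 = 933.07.

μ = 933.07, σ = 538.33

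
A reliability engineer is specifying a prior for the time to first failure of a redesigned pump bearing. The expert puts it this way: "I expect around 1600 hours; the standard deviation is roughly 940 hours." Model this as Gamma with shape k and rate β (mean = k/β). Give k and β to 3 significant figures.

k ≈ 2.9, β ≈ 0.00181

For Gamma(k, rate β): mean = k/β, variance = k/β², so CV = 1/√k.
CV = SD/mean = 940/1600 = 0.5875, hence k = 1/CV² = 2.9.
Then β = k/mean = 2.9/1600 = 0.00181.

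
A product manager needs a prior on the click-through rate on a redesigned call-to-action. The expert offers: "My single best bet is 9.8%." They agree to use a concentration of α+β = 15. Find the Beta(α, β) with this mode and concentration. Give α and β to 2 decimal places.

For α,β > 1 the Beta mode is (α−1)/(α+β−2). With α+β = 15, the mode is (α−1)/13.
Set (α−1)/13 = 0.098 → α = 1 + 0.098·13 = 2.27.
β = 15 − α = 12.73.

α = 2.27, β = 12.73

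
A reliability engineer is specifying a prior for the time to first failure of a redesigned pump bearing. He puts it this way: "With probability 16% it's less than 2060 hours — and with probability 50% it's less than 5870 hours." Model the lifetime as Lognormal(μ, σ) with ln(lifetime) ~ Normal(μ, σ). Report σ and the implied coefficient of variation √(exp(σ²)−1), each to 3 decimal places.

If T ~ Lognormal(μ,σ) then ln T ~ Normal(μ,σ), so the p-quantile of ln T is μ + z_p·σ.
ln(2060) = 7.63 and ln(5870) = 8.678; z_{0.16} = -0.9945, z_{0.5} = 0.
σ = (8.678 − 7.63)/(0 − (-0.9945)) = 1.053.
μ = 7.63 − (-0.9945)·1.053 = 8.678.
CV = √(exp(σ²)−1) = √(exp(1.1088)−1) = 1.425.

σ ≈ 1.053, CV ≈ 1.425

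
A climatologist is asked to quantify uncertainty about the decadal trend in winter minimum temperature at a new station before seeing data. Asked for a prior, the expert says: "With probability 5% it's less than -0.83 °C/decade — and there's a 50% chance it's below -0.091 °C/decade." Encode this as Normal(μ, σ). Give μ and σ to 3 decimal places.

For Normal(μ,σ), the p-quantile is μ + z_p·σ. Here z_{0.05} = -1.645, z_{0.5} = 0.
So -0.83 = μ − 1.645σ and -0.091 = μ + 0σ.
Subtracting: σ = (-0.091 − -0.83)/(0 − (-1.645)) = 0.449.
Then μ = -0.83 − (-1.645)·0.449 = -0.091.

μ = -0.091, σ = 0.449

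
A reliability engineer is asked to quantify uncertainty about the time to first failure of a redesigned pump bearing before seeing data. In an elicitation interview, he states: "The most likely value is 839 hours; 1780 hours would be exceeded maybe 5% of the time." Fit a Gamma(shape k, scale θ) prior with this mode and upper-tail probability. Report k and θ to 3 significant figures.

Gamma(k,θ) with k>1 has mode (k−1)θ, so θ = 839/(k−1).
Need P(X < 1780) = 0.95 with θ tied to k this way. Start at k = 2, θ = 839: P(X<1780) ≈ 0.626.
Too low — raise k to concentrate. Iterating converges to k ≈ 5.88.
Then θ = 839/(5.88−1) ≈ 172.

k ≈ 5.88, θ ≈ 172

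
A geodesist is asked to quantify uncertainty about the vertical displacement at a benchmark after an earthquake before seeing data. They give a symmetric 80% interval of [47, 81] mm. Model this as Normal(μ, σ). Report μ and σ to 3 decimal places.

A symmetric 80% interval runs μ ± z·σ with z = 1.282.
Half-width = 17, so σ = 17/1.282 = 13.265.
μ is the interval midpoint, 64.000.

μ = 64.000, σ = 13.265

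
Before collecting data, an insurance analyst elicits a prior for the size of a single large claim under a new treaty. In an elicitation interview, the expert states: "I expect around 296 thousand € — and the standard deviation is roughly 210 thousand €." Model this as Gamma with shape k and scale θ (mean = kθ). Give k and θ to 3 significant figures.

k ≈ 1.99, θ ≈ 149

For Gamma(k, scale θ): mean = kθ, variance = kθ², so CV = 1/√k.
CV = SD/mean = 210/296 = 0.7095, hence k = 1/CV² = 1.99.
Then θ = mean/k = 296/1.99 = 149.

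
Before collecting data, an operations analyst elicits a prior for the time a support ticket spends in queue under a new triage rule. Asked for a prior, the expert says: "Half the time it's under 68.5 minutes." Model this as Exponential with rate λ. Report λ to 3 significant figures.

λ ≈ 0.0101

Exponential median = ln 2 / λ, so λ = ln 2 / 68.5 = 0.0101.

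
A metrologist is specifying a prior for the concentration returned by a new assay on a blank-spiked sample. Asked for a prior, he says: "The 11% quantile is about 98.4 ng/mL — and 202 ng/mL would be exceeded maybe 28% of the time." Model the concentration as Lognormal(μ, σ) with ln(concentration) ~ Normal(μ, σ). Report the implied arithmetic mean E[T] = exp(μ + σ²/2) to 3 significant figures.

If T ~ Lognormal(μ,σ) then ln T ~ Normal(μ,σ), so the p-quantile of ln T is μ + z_p·σ.
ln(98.4) = 4.589 and ln(202) = 5.308; z_{0.11} = -1.227, z_{0.72} = 0.5828.
σ = (5.308 − 4.589)/(0.5828 − (-1.227)) = 0.398.
μ = 4.589 − (-1.227)·0.398 = 5.077.
E[T] = exp(μ + σ²/2) = exp(5.077 + 0.0790) = 173 ng/mL.

E[T] ≈ 173 ng/mL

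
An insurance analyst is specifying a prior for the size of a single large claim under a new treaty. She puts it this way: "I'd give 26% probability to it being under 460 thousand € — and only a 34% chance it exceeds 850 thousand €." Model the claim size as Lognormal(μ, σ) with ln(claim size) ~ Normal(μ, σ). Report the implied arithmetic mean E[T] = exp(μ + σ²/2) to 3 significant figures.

If T ~ Lognormal(μ,σ) then ln T ~ Normal(μ,σ), so the p-quantile of ln T is μ + z_p·σ.
ln(460) = 6.131 and ln(850) = 6.745; z_{0.26} = -0.6433, z_{0.66} = 0.4125.
σ = (6.745 − 6.131)/(0.4125 − (-0.6433)) = 0.582.
μ = 6.131 − (-0.6433)·0.582 = 6.505.
E[T] = exp(μ + σ²/2) = exp(6.505 + 0.1691) = 792 thousand €.

E[T] ≈ 792 thousand €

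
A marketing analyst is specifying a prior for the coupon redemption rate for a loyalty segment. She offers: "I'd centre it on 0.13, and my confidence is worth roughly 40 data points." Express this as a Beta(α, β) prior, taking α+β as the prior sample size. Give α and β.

α = 5.2, β = 34.8

Under the effective-sample-size interpretation, Beta(α, β) has prior mean α/(α+β) and prior sample size α+β.
So α+β = 40 and α/(α+β) = 0.13, giving α = 0.13·40 = 5.2 and β = 40 − 5.2 = 34.8.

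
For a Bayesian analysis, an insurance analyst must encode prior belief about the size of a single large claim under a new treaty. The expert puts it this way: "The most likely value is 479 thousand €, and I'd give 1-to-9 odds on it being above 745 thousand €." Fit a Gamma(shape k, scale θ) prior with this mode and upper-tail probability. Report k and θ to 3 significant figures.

Gamma(k,θ) with k>1 has mode (k−1)θ, so θ = 479/(k−1).
Need P(X < 745) = 0.9 with θ tied to k this way. Start at k = 2, θ = 479: P(X<745) ≈ 0.461.
Too low — raise k to concentrate. Iterating converges to k ≈ 10.6.
Then θ = 479/(10.6−1) ≈ 49.9.

k ≈ 10.6, θ ≈ 49.9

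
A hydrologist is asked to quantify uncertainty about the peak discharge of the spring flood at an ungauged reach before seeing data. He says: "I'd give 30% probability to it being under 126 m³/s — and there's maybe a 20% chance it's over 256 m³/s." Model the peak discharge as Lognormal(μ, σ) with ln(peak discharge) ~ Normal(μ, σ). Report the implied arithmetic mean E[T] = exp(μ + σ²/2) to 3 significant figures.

If T ~ Lognormal(μ,σ) then ln T ~ Normal(μ,σ), so the p-quantile of ln T is μ + z_p·σ.
ln(126) = 4.836 and ln(256) = 5.545; z_{0.3} = -0.5244, z_{0.8} = 0.8416.
σ = (5.545 − 4.836)/(0.8416 − (-0.5244)) = 0.519.
μ = 4.836 − (-0.5244)·0.519 = 5.108.
E[T] = exp(μ + σ²/2) = exp(5.108 + 0.1347) = 189 m³/s.

E[T] ≈ 189 m³/s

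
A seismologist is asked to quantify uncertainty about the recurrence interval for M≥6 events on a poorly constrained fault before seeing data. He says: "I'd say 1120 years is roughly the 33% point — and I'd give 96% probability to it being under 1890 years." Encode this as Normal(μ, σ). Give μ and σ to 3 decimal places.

μ = 1274.630, σ = 351.502

For Normal(μ,σ), the p-quantile is μ + z_p·σ. Here z_{0.33} = -0.4399, z_{0.96} = 1.751.
So 1120 = μ − 0.4399σ and 1890 = μ + 1.751σ.
Subtracting: σ = (1890 − 1120)/(1.751 − (-0.4399)) = 351.502.
Then μ = 1120 − (-0.4399)·351.502 = 1274.630.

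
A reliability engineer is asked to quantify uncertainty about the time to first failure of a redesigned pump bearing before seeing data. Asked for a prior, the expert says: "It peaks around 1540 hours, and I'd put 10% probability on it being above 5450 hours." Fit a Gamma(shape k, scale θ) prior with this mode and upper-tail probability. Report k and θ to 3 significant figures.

k ≈ 2.17, θ ≈ 1320

Gamma(k,θ) with k>1 has mode (k−1)θ, so θ = 1540/(k−1).
Need P(X < 5450) = 0.9 with θ tied to k this way. Start at k = 2, θ = 1540: P(X<5450) ≈ 0.868.
Too low — raise k to concentrate. Iterating converges to k ≈ 2.17.
Then θ = 1540/(2.17−1) ≈ 1320.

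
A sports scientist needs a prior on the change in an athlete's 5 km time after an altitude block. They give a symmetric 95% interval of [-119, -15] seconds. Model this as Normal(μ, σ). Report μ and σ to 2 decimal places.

μ = -67.00, σ = 26.53

A symmetric 95% interval runs μ ± z·σ with z = 1.96.
Half-width = 52, so σ = 52/1.96 = 26.53.
μ is the interval midpoint, -67.00.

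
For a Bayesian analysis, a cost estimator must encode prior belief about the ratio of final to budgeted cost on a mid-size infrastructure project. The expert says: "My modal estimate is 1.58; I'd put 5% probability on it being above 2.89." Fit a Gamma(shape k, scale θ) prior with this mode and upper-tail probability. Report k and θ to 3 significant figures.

Gamma(k,θ) with k>1 has mode (k−1)θ, so θ = 1.58/(k−1).
Need P(X < 2.89) = 0.95 with θ tied to k this way. Start at k = 2, θ = 1.58: P(X<2.89) ≈ 0.546.
Too low — raise k to concentrate. Iterating converges to k ≈ 8.64.
Then θ = 1.58/(8.64−1) ≈ 0.207.

k ≈ 8.64, θ ≈ 0.207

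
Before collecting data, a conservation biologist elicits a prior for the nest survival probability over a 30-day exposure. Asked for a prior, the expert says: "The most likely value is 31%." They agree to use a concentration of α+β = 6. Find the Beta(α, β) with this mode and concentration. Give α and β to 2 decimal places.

For α,β > 1 the Beta mode is (α−1)/(α+β−2). With α+β = 6, the mode is (α−1)/4.
Set (α−1)/4 = 0.31 → α = 1 + 0.31·4 = 2.24.
β = 6 − α = 3.76.

α = 2.24, β = 3.76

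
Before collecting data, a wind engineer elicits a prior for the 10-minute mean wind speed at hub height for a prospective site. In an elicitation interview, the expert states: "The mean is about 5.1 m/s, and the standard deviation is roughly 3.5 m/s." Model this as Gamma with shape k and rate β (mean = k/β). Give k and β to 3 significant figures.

For Gamma(k, rate β): mean = k/β, variance = k/β², so CV = 1/√k.
CV = SD/mean = 3.5/5.1 = 0.6863, hence k = 1/CV² = 2.12.
Then β = k/mean = 2.12/5.1 = 0.416.

k ≈ 2.12, β ≈ 0.416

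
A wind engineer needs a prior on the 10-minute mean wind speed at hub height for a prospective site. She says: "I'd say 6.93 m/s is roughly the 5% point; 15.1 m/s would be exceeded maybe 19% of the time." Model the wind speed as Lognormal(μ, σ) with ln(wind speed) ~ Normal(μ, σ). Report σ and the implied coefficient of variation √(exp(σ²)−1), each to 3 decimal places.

σ ≈ 0.309, CV ≈ 0.316

If T ~ Lognormal(μ,σ) then ln T ~ Normal(μ,σ), so the p-quantile of ln T is μ + z_p·σ.
ln(6.93) = 1.936 and ln(15.1) = 2.715; z_{0.05} = -1.645, z_{0.81} = 0.8779.
σ = (2.715 − 1.936)/(0.8779 − (-1.645)) = 0.309.
μ = 1.936 − (-1.645)·0.309 = 2.444.
CV = √(exp(σ²)−1) = √(exp(0.0953)−1) = 0.316.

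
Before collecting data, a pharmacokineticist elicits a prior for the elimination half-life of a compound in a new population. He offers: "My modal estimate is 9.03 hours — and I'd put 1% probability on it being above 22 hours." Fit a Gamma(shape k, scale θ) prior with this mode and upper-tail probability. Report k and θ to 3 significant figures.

Gamma(k,θ) with k>1 has mode (k−1)θ, so θ = 9.03/(k−1).
Need P(X < 22) = 0.99 with θ tied to k this way. Start at k = 2, θ = 9.03: P(X<22) ≈ 0.699.
Too low — raise k to concentrate. Iterating converges to k ≈ 6.95.
Then θ = 9.03/(6.95−1) ≈ 1.52.

k ≈ 6.95, θ ≈ 1.52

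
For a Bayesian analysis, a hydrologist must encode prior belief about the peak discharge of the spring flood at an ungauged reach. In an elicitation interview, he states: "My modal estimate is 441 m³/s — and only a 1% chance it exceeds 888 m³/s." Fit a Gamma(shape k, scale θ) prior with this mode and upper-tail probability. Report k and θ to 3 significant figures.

k ≈ 11, θ ≈ 44

Gamma(k,θ) with k>1 has mode (k−1)θ, so θ = 441/(k−1).
Need P(X < 888) = 0.99 with θ tied to k this way. Start at k = 2, θ = 441: P(X<888) ≈ 0.598.
Too low — raise k to concentrate. Iterating converges to k ≈ 11.
Then θ = 441/(11−1) ≈ 44.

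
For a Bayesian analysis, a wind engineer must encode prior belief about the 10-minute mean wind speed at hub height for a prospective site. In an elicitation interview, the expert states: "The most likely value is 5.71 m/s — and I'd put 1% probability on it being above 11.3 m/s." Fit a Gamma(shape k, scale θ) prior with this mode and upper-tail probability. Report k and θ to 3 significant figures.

Gamma(k,θ) with k>1 has mode (k−1)θ, so θ = 5.71/(k−1).
Need P(X < 11.3) = 0.99 with θ tied to k this way. Start at k = 2, θ = 5.71: P(X<11.3) ≈ 0.588.
Too low — raise k to concentrate. Iterating converges to k ≈ 11.6.
Then θ = 5.71/(11.6−1) ≈ 0.541.

k ≈ 11.6, θ ≈ 0.541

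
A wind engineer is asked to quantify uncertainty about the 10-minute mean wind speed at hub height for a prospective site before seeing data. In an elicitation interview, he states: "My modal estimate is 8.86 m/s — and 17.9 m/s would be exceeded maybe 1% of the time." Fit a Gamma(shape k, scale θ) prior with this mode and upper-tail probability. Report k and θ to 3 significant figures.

Gamma(k,θ) with k>1 has mode (k−1)θ, so θ = 8.86/(k−1).
Need P(X < 17.9) = 0.99 with θ tied to k this way. Start at k = 2, θ = 8.86: P(X<17.9) ≈ 0.599.
Too low — raise k to concentrate. Iterating converges to k ≈ 10.9.
Then θ = 8.86/(10.9−1) ≈ 0.894.

k ≈ 10.9, θ ≈ 0.894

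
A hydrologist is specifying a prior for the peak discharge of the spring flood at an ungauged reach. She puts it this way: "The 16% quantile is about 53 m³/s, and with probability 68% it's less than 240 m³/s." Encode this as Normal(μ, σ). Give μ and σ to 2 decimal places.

μ = 180.18, σ = 127.89

The p-quantile of Normal(μ,σ) is μ + z_p·σ, with z_{0.16} = -0.9945 and z_{0.68} = 0.4677.
Eliminate σ: μ = (z₂·x₁ − z₁·x₂)/(z₂ − z₁) = (0.4677·53 − (-0.9945)·240)/1.462 = 180.18.
Then σ = (x₂ − x₁)/(z₂ − z₁) = (240 − 53)/1.462 = 127.89.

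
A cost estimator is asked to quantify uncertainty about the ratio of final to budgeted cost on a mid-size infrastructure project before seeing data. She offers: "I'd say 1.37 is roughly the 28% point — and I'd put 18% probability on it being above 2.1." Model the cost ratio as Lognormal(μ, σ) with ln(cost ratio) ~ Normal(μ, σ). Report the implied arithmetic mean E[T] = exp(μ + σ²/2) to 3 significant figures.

If T ~ Lognormal(μ,σ) then ln T ~ Normal(μ,σ), so the p-quantile of ln T is μ + z_p·σ.
ln(1.37) = 0.3148 and ln(2.1) = 0.7419; z_{0.28} = -0.5828, z_{0.82} = 0.9154.
σ = (0.7419 − 0.3148)/(0.9154 − (-0.5828)) = 0.285.
μ = 0.3148 − (-0.5828)·0.285 = 0.481.
E[T] = exp(μ + σ²/2) = exp(0.481 + 0.0406) = 1.68.

E[T] ≈ 1.68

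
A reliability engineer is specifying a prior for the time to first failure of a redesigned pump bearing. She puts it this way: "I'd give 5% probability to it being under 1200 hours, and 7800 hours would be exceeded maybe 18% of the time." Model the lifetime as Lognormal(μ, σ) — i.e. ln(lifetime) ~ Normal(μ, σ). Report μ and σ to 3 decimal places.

If T ~ Lognormal(μ,σ) then ln T ~ Normal(μ,σ), so the p-quantile of ln T is μ + z_p·σ.
ln(1200) = 7.09 and ln(7800) = 8.962; z_{0.05} = -1.645, z_{0.82} = 0.9154.
σ = (8.962 − 7.09)/(0.9154 − (-1.645)) = 0.731.
μ = 7.09 − (-1.645)·0.731 = 8.293.

μ ≈ 8.293, σ ≈ 0.731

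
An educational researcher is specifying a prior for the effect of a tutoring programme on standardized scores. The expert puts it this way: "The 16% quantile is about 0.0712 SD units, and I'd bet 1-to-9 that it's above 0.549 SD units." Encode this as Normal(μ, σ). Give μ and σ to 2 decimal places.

The p-quantile of Normal(μ,σ) is μ + z_p·σ, with z_{0.16} = -0.9945 and z_{0.9} = 1.282.
Eliminate σ: μ = (z₂·x₁ − z₁·x₂)/(z₂ − z₁) = (1.282·0.0712 − (-0.9945)·0.549)/2.276 = 0.28.
Then σ = (x₂ − x₁)/(z₂ − z₁) = (0.549 − 0.0712)/2.276 = 0.21.

μ = 0.28, σ = 0.21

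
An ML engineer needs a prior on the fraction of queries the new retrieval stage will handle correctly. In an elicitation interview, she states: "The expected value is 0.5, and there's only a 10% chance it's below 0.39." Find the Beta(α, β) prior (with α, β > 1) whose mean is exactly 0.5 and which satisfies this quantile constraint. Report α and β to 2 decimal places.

With mean 0.5 fixed, write α = 0.5s, β = 0.5s where s = α+β.
Need P(θ < 0.39) = 0.1 under Beta(0.5s, 0.5s). Normal approximation: (q−m)/√(m(1−m)/s) ≈ z_{0.1} = -1.28, so s ≈ 0.5·0.5·(-1.28)²/(0.39−0.5)² = 33.9.
At s = 33.9: P(θ<0.39) ≈ 0.099. Adjusting to match 0.1 gives s ≈ 33.60.
So α = 0.5·33.60 ≈ 16.80, β = 0.5·33.60 ≈ 16.80.

α ≈ 16.80, β ≈ 16.80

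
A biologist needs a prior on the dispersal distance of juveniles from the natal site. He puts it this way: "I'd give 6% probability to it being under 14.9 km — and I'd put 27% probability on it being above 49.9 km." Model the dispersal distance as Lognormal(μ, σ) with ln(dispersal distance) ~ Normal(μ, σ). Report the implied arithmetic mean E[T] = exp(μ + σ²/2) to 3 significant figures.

If T ~ Lognormal(μ,σ) then ln T ~ Normal(μ,σ), so the p-quantile of ln T is μ + z_p·σ.
ln(14.9) = 2.701 and ln(49.9) = 3.91; z_{0.06} = -1.555, z_{0.73} = 0.6128.
σ = (3.91 − 2.701)/(0.6128 − (-1.555)) = 0.558.
μ = 2.701 − (-1.555)·0.558 = 3.568.
E[T] = exp(μ + σ²/2) = exp(3.568 + 0.1555) = 41.4 km.

E[T] ≈ 41.4 km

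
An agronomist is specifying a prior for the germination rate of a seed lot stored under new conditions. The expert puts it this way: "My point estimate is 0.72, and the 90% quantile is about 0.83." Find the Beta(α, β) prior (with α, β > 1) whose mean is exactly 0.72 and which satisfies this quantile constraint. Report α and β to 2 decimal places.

With mean 0.72 fixed, write α = 0.72s, β = 0.28s where s = α+β.
Need P(θ < 0.83) = 0.9 under Beta(0.72s, 0.28s). Normal approximation: (q−m)/√(m(1−m)/s) ≈ z_{0.9} = 1.28, so s ≈ 0.72·0.28·(1.28)²/(0.83−0.72)² = 27.4.
At s = 27.4: P(θ<0.83) ≈ 0.912. Adjusting to match 0.9 gives s ≈ 24.84.
So α = 0.72·24.84 ≈ 17.88, β = 0.28·24.84 ≈ 6.95.

α ≈ 17.88, β ≈ 6.95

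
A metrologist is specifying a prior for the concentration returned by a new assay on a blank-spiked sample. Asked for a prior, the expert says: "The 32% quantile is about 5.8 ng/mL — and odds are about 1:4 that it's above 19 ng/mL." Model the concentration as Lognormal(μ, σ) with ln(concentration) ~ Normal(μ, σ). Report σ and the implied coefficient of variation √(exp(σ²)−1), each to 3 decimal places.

σ ≈ 0.906, CV ≈ 1.128

If T ~ Lognormal(μ,σ) then ln T ~ Normal(μ,σ), so the p-quantile of ln T is μ + z_p·σ.
ln(5.8) = 1.758 and ln(19) = 2.944; z_{0.32} = -0.4677, z_{0.8} = 0.8416.
σ = (2.944 − 1.758)/(0.8416 − (-0.4677)) = 0.906.
μ = 1.758 − (-0.4677)·0.906 = 2.182.
CV = √(exp(σ²)−1) = √(exp(0.8213)−1) = 1.128.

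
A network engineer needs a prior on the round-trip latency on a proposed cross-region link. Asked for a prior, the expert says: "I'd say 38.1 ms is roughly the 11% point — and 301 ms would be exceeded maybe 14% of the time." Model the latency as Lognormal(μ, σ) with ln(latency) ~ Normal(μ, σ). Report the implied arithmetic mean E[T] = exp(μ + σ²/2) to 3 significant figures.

If T ~ Lognormal(μ,σ) then ln T ~ Normal(μ,σ), so the p-quantile of ln T is μ + z_p·σ.
ln(38.1) = 3.64 and ln(301) = 5.707; z_{0.11} = -1.227, z_{0.86} = 1.08.
σ = (5.707 − 3.64)/(1.08 − (-1.227)) = 0.896.
μ = 3.64 − (-1.227)·0.896 = 4.739.
E[T] = exp(μ + σ²/2) = exp(4.739 + 0.4014) = 171 ms.

E[T] ≈ 171 ms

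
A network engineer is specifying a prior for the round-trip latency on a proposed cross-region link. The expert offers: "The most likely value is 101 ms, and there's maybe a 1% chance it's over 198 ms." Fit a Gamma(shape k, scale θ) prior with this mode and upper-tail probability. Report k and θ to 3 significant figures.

k ≈ 11.9, θ ≈ 9.28

Gamma(k,θ) with k>1 has mode (k−1)θ, so θ = 101/(k−1).
Need P(X < 198) = 0.99 with θ tied to k this way. Start at k = 2, θ = 101: P(X<198) ≈ 0.583.
Too low — raise k to concentrate. Iterating converges to k ≈ 11.9.
Then θ = 101/(11.9−1) ≈ 9.28.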